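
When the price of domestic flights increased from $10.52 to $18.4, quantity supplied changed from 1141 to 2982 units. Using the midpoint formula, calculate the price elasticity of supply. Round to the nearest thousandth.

%ΔQ = (2982 − 1141)/[(1141 + 2982)/2] = 1841/2061.5 ≈ 0.8930.
%ΔP = (18.4 − 10.52)/[(10.52 + 18.4)/2] = 7.88/14.46 ≈ 0.5450.
Arc elasticity E = %ΔQ/%ΔP ≈ 0.8930/0.5450 ≈ 1.639.
|E| > 1: supply is elastic over this range.

1.639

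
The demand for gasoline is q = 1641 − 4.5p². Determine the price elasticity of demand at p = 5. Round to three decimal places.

-0.147

At p = 5, q = 1528.5.
dq/dp = −2·4.5·p = −45.
Point elasticity E = (dq/dp)·(p/q) = -45 × 5/1528.5 ≈ -0.147.
|E| < 1, so demand is inelastic at this price.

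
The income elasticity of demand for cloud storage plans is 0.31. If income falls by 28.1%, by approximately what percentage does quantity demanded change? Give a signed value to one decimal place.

-8.7

%ΔQ ≈ E × %ΔI = (0.31) × (-28.1%) ≈ -8.7%.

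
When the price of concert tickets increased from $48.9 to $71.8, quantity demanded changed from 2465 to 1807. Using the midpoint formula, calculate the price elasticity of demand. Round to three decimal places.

-0.812

%ΔQ = (1807 − 2465)/[(2465 + 1807)/2] = -658/2136 ≈ -0.3081.
%ΔP = (71.8 − 48.9)/[(48.9 + 71.8)/2] = 22.9/60.35 ≈ 0.3795.
Arc elasticity E = %ΔQ/%ΔP ≈ -0.3081/0.3795 ≈ -0.812.
|E| < 1: demand is inelastic over this range.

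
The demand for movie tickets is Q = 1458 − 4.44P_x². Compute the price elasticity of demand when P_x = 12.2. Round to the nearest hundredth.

At P_x = 12.2, Q = 797.1504.
dQ/dP_x = −2·4.44·P_x = −108.336.
Point elasticity E = (dQ/dP_x)·(P_x/Q) = -108.336 × 12.2/797.1504 ≈ -1.66.
|E| > 1, so demand is elastic at this price.

-1.66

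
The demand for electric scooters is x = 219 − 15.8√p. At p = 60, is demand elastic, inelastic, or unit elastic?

inelastic

At p = 60, x = 96.6137.
dx/dp = −15.8/(2√p) = −15.8/(2·7.746).
Point elasticity E = (dx/dp)·(p/x) = -1.0199 × 60/96.6137 ≈ -0.633.
|E| ≈ 0.633 < 1, so demand is inelastic.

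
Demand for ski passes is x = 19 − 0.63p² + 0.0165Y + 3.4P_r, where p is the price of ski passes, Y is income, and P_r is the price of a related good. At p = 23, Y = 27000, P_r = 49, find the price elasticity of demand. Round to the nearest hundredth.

Evaluating quantity at (p, Y, P_r) gives x = 19 − 0.63(23)² + 0.0165(27000) + 3.4(49) = 19 − 333.27 + 445.5 + 166.6 = 297.83.
∂x/∂p = −2·0.63·p = -28.98, so E_p = -28.98·(23/297.83) ≈ -2.24.
|E_p| > 1: demand is elastic.

-2.24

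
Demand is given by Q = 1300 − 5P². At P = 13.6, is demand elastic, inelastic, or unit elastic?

At P = 13.6, Q = 375.2.
dQ/dP = −2·5·P = −136.
Point elasticity E = (dQ/dP)·(P/Q) = -136 × 13.6/375.2 ≈ -4.930.
|E| ≈ 4.930 > 1, so demand is elastic.

elastic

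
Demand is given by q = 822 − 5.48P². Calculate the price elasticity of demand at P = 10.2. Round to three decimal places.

-4.527

At P = 10.2, q = 251.8608.
dq/dP = −2·5.48·P = −111.792.
Point elasticity E = (dq/dP)·(P/q) = -111.792 × 10.2/251.8608 ≈ -4.527.
|E| > 1, so demand is elastic at this price.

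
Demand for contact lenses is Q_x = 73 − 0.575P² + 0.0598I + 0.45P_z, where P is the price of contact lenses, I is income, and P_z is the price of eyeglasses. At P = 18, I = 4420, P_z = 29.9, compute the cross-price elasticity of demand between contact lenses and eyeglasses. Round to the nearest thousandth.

At the given point, Q_x = 73 − 0.575(18)² + 0.0598(4420) + 0.45(29.9) = 73 − 186.3 + 264.316 + 13.455 = 164.471.
∂Q_x/∂P_z = +0.45, so E_xy = 0.45·(29.9/164.471) ≈ 0.082.
E_xy > 0: the goods are substitutes.

0.082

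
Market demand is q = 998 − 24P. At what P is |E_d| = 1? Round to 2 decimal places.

For linear demand q = a − bP, E = −bP/(a − bP). |E| = 1 ⇒ bP = a − bP ⇒ P = a/(2b).
P = 998/(2·24) ≈ 20.79.

20.79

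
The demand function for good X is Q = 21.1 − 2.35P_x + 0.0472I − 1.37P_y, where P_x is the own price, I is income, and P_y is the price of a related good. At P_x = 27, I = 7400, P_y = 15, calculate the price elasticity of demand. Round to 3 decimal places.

-0.222

Q = 21.1 − 2.35(27) + 0.0472(7400) − 1.37(15) = 21.1 − 63.45 + 349.28 − 20.55 = 286.38.
∂Q/∂P_x = −2.35, so E_p = (−2.35)·(27/286.38) ≈ -0.222.
|E_p| < 1: demand is inelastic.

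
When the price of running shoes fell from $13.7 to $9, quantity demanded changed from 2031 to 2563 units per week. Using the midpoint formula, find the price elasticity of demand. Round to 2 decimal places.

-0.56

%ΔQ = (2563 − 2031)/[(2031 + 2563)/2] = 532/2297 ≈ 0.2316.
%Δp = (9 − 13.7)/[(13.7 + 9)/2] = -4.7/11.35 ≈ -0.4141.
Arc elasticity E = %ΔQ/%Δp ≈ 0.2316/-0.4141 ≈ -0.56.
|E| < 1: demand is inelastic over this range.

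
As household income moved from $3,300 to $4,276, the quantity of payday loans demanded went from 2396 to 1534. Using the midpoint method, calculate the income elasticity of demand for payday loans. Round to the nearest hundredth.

%ΔQ = (1534 − 2396)/[(2396+1534)/2] = -862/1965 ≈ -0.4387.
%ΔI = (4,276 − 3,300)/[(3,300+4,276)/2] = 976/3788 ≈ 0.2577.
E_I = %ΔQ/%ΔI ≈ -1.70.
E_I < 0: inferior good.

-1.70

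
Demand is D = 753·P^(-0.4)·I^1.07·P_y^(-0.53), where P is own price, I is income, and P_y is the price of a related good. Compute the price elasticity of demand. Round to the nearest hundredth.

For a Cobb–Douglas (constant-elasticity) form D = A·P^α·…, the elasticity with respect to P equals the exponent α at every point.
Here the exponent on P is -0.4, so the price elasticity of demand is -0.40.

-0.40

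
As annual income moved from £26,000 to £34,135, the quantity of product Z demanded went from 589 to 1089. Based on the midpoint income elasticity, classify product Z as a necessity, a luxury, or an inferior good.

luxury

%ΔQ = (1089 − 589)/[(589+1089)/2] = 500/839 ≈ 0.5959.
%ΔI = (34,135 − 26,000)/[(26,000+34,135)/2] = 8135/30067.5 ≈ 0.2706.
E_I = %ΔQ/%ΔI ≈ 2.203.
E_I > 1: normal good (luxury).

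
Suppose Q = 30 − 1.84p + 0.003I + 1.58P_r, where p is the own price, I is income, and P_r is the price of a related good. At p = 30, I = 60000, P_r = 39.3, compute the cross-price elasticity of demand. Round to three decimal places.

0.286

First evaluate Q: 30 − 1.84(30) + 0.003(60000) + 1.58(39.3) = 30 − 55.2 + 180 + 62.094 = 216.894.
∂Q/∂P_r = +1.58, so E_xy = 1.58·(39.3/216.894) ≈ 0.286.
E_xy > 0: the goods are substitutes.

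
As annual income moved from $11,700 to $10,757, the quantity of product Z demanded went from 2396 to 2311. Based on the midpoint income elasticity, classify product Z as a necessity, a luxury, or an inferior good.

necessity

%ΔQ = (2311 − 2396)/[(2396+2311)/2] = -85/2353.5 ≈ -0.0361.
%ΔY = (10,757 − 11,700)/[(11,700+10,757)/2] = -943/11228.5 ≈ -0.0840.
E_I = %ΔQ/%ΔY ≈ 0.430.
E_I ∈ (0,1): normal good (necessity).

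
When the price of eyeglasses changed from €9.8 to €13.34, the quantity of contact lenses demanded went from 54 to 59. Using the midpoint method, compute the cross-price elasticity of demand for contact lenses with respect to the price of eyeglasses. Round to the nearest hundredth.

0.29

%ΔQ_x = (59 − 54)/[(54+59)/2] = 5/56.5 ≈ 0.0885.
%ΔP_y = (13.34 − 9.8)/[(9.8+13.34)/2] ≈ 0.3060.
E_xy = 0.0885/0.3060 ≈ 0.29.
E_xy > 0, so contact lenses and eyeglasses are substitutes.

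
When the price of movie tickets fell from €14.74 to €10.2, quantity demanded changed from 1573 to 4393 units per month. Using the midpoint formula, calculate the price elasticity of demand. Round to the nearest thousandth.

%Δq = (4393 − 1573)/[(1573 + 4393)/2] = 2820/2983 ≈ 0.9454.
%Δp = (10.2 − 14.74)/[(14.74 + 10.2)/2] = -4.54/12.47 ≈ -0.3641.
Arc elasticity E = %Δq/%Δp ≈ 0.9454/-0.3641 ≈ -2.597.
|E| > 1: demand is elastic over this range.

-2.597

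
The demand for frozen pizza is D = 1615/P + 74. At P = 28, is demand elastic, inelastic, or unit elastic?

At P = 28, D = 131.6786.
dD/dP = −1615/P² = −2.0599.
Point elasticity E = (dD/dP)·(P/D) = -2.0599 × 28/131.6786 ≈ -0.438.
|E| ≈ 0.438 < 1, so demand is inelastic.

inelastic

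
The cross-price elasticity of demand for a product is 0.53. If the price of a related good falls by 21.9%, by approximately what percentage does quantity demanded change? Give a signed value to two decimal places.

%ΔQ ≈ E × %ΔP_y = (0.53) × (-21.9%) ≈ -11.61%.

-11.61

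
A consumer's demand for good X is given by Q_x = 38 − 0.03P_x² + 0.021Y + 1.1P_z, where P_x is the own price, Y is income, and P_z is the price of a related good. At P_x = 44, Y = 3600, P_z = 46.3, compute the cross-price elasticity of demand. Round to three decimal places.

0.478

First evaluate Q_x: 38 − 0.03(44)² + 0.021(3600) + 1.1(46.3) = 38 − 58.08 + 75.6 + 50.93 = 106.45.
∂Q_x/∂P_z = +1.1, so E_xy = 1.1·(46.3/106.45) ≈ 0.478.
E_xy > 0: the goods are substitutes.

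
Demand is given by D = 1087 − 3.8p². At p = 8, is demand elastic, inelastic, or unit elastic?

At p = 8, D = 843.8.
dD/dp = −2·3.8·p = −60.8.
Point elasticity E = (dD/dp)·(p/D) = -60.8 × 8/843.8 ≈ -0.576.
|E| ≈ 0.576 < 1, so demand is inelastic.

inelastic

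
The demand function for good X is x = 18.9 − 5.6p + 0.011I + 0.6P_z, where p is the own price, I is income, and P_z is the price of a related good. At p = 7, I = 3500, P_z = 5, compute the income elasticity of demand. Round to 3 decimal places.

First evaluate x: 18.9 − 5.6(7) + 0.011(3500) + 0.6(5) = 18.9 − 39.2 + 38.5 + 3 = 21.2.
∂x/∂I = +0.011, so E_I = 0.011·(3500/21.2) ≈ 1.816.
E_I > 1: normal good (luxury).

1.816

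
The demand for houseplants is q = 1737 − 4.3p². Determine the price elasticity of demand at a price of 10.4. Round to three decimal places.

-0.731

At p = 10.4, q = 1271.912.
dq/dp = −2·4.3·p = −89.44.
Point elasticity E = (dq/dp)·(p/q) = -89.44 × 10.4/1271.912 ≈ -0.731.
|E| < 1, so demand is inelastic at this price.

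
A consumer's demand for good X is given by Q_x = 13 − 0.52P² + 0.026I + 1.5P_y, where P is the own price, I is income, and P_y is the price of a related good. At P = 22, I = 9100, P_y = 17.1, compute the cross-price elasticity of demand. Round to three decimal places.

1.088

First evaluate Q_x: 13 − 0.52(22)² + 0.026(9100) + 1.5(17.1) = 13 − 251.68 + 236.6 + 25.65 = 23.57.
∂Q_x/∂P_y = +1.5, so E_xy = 1.5·(17.1/23.57) ≈ 1.088.
E_xy > 0: the goods are substitutes.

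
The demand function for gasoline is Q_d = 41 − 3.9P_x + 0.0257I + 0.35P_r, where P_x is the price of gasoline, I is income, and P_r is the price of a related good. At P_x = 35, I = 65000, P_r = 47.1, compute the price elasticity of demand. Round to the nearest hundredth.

Evaluating quantity at (P_x, I, P_r) gives Q_d = 41 − 3.9(35) + 0.0257(65000) + 0.35(47.1) = 41 − 136.5 + 1670.5 + 16.485 = 1591.485.
∂Q_d/∂P_x = −3.9, so E_p = (−3.9)·(35/1591.485) ≈ -0.09.
|E_p| < 1: demand is inelastic.

-0.09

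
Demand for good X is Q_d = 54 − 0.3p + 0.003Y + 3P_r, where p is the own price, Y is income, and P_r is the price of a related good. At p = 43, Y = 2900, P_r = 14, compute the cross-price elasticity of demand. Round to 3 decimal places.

0.458

At the given point, Q_d = 54 − 0.3(43) + 0.003(2900) + 3(14) = 54 − 12.9 + 8.7 + 42 = 91.8.
∂Q_d/∂P_r = +3, so E_xy = 3·(14/91.8) ≈ 0.458.
E_xy > 0: the goods are substitutes.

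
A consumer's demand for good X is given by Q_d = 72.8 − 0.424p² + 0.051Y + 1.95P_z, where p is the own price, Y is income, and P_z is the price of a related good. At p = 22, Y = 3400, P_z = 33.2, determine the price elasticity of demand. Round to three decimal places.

Substituting, Q_d = 72.8 − 0.424(22)² + 0.051(3400) + 1.95(33.2) = 72.8 − 205.216 + 173.4 + 64.74 = 105.724.
∂Q_d/∂p = −2·0.424·p = -18.656, so E_p = -18.656·(22/105.724) ≈ -3.882.
|E_p| > 1: demand is elastic.

-3.882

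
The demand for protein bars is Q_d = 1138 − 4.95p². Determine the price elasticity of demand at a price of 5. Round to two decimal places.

-0.24

At p = 5, Q_d = 1014.25.
dQ_d/dp = −2·4.95·p = −49.5.
Point elasticity E = (dQ_d/dp)·(p/Q_d) = -49.5 × 5/1014.25 ≈ -0.24.
|E| < 1, so demand is inelastic at this price.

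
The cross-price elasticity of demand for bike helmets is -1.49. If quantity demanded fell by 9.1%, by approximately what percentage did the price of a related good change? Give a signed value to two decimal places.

6.11

%ΔQ ≈ E × %ΔP_y ⇒ %ΔP_y = %ΔQ / E = (-9.1%)/(-1.49) ≈ 6.11%.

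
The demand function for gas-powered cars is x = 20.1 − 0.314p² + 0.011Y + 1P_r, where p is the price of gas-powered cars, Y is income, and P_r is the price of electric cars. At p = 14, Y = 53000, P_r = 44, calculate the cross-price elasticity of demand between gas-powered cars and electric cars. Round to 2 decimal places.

First evaluate x: 20.1 − 0.314(14)² + 0.011(53000) + 1(44) = 20.1 − 61.544 + 583 + 44 = 585.556.
∂x/∂P_r = +1, so E_xy = 1·(44/585.556) ≈ 0.08.
E_xy > 0: the goods are substitutes.

0.08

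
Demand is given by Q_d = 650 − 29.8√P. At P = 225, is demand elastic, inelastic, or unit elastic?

elastic

At P = 225, Q_d = 203.
dQ_d/dP = −29.8/(2√P) = −29.8/(2·15).
Point elasticity E = (dQ_d/dP)·(P/Q_d) = -0.9933 × 225/203 ≈ -1.101.
|E| ≈ 1.101 > 1, so demand is elastic.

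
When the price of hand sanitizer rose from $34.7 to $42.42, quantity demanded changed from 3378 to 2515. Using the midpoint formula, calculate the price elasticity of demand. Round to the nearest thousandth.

-1.463

%Δq = (2515 − 3378)/[(3378 + 2515)/2] = -863/2946.5 ≈ -0.2929.
%Δp = (42.42 − 34.7)/[(34.7 + 42.42)/2] = 7.72/38.56 ≈ 0.2002.
Arc elasticity E = %Δq/%Δp ≈ -0.2929/0.2002 ≈ -1.463.
|E| > 1: demand is elastic over this range.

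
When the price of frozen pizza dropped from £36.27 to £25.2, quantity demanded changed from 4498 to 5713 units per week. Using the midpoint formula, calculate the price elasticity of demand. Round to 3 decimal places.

%ΔQ = (5713 − 4498)/[(4498 + 5713)/2] = 1215/5105.5 ≈ 0.2380.
%ΔP = (25.2 − 36.27)/[(36.27 + 25.2)/2] = -11.07/30.735 ≈ -0.3602.
Arc elasticity E = %ΔQ/%ΔP ≈ 0.2380/-0.3602 ≈ -0.661.
|E| < 1: demand is inelastic over this range.

-0.661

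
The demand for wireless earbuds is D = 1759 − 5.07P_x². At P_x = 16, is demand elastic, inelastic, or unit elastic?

elastic

At P_x = 16, D = 461.08.
dD/dP_x = −2·5.07·P_x = −162.24.
Point elasticity E = (dD/dP_x)·(P_x/D) = -162.24 × 16/461.08 ≈ -5.630.
|E| ≈ 5.630 > 1, so demand is elastic.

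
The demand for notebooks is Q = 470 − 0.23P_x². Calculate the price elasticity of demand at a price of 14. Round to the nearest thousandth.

-0.212

At P_x = 14, Q = 424.92.
dQ/dP_x = −2·0.23·P_x = −6.44.
Point elasticity E = (dQ/dP_x)·(P_x/Q) = -6.44 × 14/424.92 ≈ -0.212.
|E| < 1, so demand is inelastic at this price.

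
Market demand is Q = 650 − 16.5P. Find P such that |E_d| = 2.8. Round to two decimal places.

Set −bP/(a − bP) = −2.8 ⇒ bP = 2.8(a − bP) ⇒ bP(1+2.8) = 2.8·a.
P = 2.8·650/(16.5·3.8) ≈ 29.03.

29.03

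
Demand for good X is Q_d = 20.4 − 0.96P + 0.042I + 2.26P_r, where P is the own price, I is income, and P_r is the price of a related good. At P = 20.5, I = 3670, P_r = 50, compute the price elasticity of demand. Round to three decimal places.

-0.073

Substituting, Q_d = 20.4 − 0.96(20.5) + 0.042(3670) + 2.26(50) = 20.4 − 19.68 + 154.14 + 113 = 267.86.
∂Q_d/∂P = −0.96, so E_p = (−0.96)·(20.5/267.86) ≈ -0.073.
|E_p| < 1: demand is inelastic.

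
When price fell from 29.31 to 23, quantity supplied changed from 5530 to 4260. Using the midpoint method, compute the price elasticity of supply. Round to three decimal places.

1.075

%ΔQ = (4260 − 5530)/[(5530 + 4260)/2] = -1270/4895 ≈ -0.2594.
%Δp = (23 − 29.31)/[(29.31 + 23)/2] = -6.31/26.155 ≈ -0.2413.
Arc elasticity E = %ΔQ/%Δp ≈ -0.2594/-0.2413 ≈ 1.075.
|E| > 1: supply is elastic over this range.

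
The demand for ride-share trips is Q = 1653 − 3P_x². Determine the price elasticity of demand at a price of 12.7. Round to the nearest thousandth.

At P_x = 12.7, Q = 1169.13.
dQ/dP_x = −2·3·P_x = −76.2.
Point elasticity E = (dQ/dP_x)·(P_x/Q) = -76.2 × 12.7/1169.13 ≈ -0.828.
|E| < 1, so demand is inelastic at this price.

-0.828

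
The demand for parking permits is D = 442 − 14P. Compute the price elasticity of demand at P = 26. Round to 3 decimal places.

-4.667

At P = 26, D = 78.
dD/dP = −14.
Point elasticity E = (dD/dP)·(P/D) = -14 × 26/78 ≈ -4.667.
|E| > 1, so demand is elastic at this price.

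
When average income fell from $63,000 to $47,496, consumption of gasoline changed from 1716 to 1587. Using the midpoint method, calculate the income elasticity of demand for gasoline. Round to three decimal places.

0.278

%ΔQ = (1587 − 1716)/[(1716+1587)/2] = -129/1651.5 ≈ -0.0781.
%ΔI = (47,496 − 63,000)/[(63,000+47,496)/2] = -15504/55248 ≈ -0.2806.
E_I = %ΔQ/%ΔI ≈ 0.278.
E_I ∈ (0,1): normal good (necessity).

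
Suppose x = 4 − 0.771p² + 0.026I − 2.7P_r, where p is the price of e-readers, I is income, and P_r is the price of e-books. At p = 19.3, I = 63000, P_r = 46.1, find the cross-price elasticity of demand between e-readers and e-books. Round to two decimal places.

x = 4 − 0.771(19.3)² + 0.026(63000) − 2.7(46.1) = 4 − 287.1898 + 1638 − 124.47 = 1230.3402.
∂x/∂P_r = −2.7, so E_xy = -2.7·(46.1/1230.3402) ≈ -0.10.
E_xy < 0: the goods are complements.

-0.10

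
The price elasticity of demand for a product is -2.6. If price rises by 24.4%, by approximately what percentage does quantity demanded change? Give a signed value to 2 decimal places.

-63.44

%ΔQ ≈ E × %ΔP = (-2.6) × (24.4%) = -63.44%.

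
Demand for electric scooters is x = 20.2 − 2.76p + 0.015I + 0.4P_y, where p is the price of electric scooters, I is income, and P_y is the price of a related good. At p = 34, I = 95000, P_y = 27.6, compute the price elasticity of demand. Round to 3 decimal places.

Evaluating quantity at (p, I, P_y) gives x = 20.2 − 2.76(34) + 0.015(95000) + 0.4(27.6) = 20.2 − 93.84 + 1425 + 11.04 = 1362.4.
∂x/∂p = −2.76, so E_p = (−2.76)·(34/1362.4) ≈ -0.069.
|E_p| < 1: demand is inelastic.

-0.069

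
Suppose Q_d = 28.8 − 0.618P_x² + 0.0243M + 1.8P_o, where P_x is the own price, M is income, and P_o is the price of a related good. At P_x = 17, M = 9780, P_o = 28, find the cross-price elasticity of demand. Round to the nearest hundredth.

0.36

Substituting, Q_d = 28.8 − 0.618(17)² + 0.0243(9780) + 1.8(28) = 28.8 − 178.602 + 237.654 + 50.4 = 138.252.
∂Q_d/∂P_o = +1.8, so E_xy = 1.8·(28/138.252) ≈ 0.36.
E_xy > 0: the goods are substitutes.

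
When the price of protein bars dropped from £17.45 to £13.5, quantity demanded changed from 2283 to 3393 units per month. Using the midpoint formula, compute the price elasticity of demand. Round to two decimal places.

%ΔQ = (3393 − 2283)/[(2283 + 3393)/2] = 1110/2838 ≈ 0.3911.
%ΔP = (13.5 − 17.45)/[(17.45 + 13.5)/2] = -3.95/15.475 ≈ -0.2553.
Arc elasticity E = %ΔQ/%ΔP ≈ 0.3911/-0.2553 ≈ -1.53.
|E| > 1: demand is elastic over this range.

-1.53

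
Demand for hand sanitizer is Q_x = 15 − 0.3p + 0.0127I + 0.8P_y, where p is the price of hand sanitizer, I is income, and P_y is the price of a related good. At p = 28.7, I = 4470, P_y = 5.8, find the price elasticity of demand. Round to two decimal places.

-0.13

First evaluate Q_x: 15 − 0.3(28.7) + 0.0127(4470) + 0.8(5.8) = 15 − 8.61 + 56.769 + 4.64 = 67.799.
∂Q_x/∂p = −0.3, so E_p = (−0.3)·(28.7/67.799) ≈ -0.13.
|E_p| < 1: demand is inelastic.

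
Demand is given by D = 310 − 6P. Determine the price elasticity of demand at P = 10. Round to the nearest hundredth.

-0.24

At P = 10, D = 250.
dD/dP = −6.
Point elasticity E = (dD/dP)·(P/D) = -6 × 10/250 ≈ -0.24.
|E| < 1, so demand is inelastic at this price.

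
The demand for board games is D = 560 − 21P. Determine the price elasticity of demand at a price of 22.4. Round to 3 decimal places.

At P = 22.4, D = 89.6.
dD/dP = −21.
Point elasticity E = (dD/dP)·(P/D) = -21 × 22.4/89.6 ≈ -5.250.
|E| > 1, so demand is elastic at this price.

-5.250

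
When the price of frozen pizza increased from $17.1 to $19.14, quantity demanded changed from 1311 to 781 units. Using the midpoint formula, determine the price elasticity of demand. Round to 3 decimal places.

-4.501

%ΔQ = (781 − 1311)/[(1311 + 781)/2] = -530/1046 ≈ -0.5067.
%ΔP = (19.14 − 17.1)/[(17.1 + 19.14)/2] = 2.04/18.12 ≈ 0.1126.
Arc elasticity E = %ΔQ/%ΔP ≈ -0.5067/0.1126 ≈ -4.501.
|E| > 1: demand is elastic over this range.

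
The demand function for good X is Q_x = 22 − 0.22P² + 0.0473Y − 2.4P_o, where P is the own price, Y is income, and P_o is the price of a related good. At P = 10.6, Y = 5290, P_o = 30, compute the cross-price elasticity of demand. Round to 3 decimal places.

Substituting, Q_x = 22 − 0.22(10.6)² + 0.0473(5290) − 2.4(30) = 22 − 24.7192 + 250.217 − 72 = 175.4978.
∂Q_x/∂P_o = −2.4, so E_xy = -2.4·(30/175.4978) ≈ -0.410.
E_xy < 0: the goods are complements.

-0.410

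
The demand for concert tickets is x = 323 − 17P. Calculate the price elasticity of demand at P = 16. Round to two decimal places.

-5.33

At P = 16, x = 51.
dx/dP = −17.
Point elasticity E = (dx/dP)·(P/x) = -17 × 16/51 ≈ -5.33.
|E| > 1, so demand is elastic at this price.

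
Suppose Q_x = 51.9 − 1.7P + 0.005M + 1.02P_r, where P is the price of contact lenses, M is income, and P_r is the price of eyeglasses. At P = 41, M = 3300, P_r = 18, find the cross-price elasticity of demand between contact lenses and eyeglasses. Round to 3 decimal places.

1.076

Substituting, Q_x = 51.9 − 1.7(41) + 0.005(3300) + 1.02(18) = 51.9 − 69.7 + 16.5 + 18.36 = 17.06.
∂Q_x/∂P_r = +1.02, so E_xy = 1.02·(18/17.06) ≈ 1.076.
E_xy > 0: the goods are substitutes.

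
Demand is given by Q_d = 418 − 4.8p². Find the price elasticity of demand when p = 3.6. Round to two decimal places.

-0.35

At p = 3.6, Q_d = 355.792.
dQ_d/dp = −2·4.8·p = −34.56.
Point elasticity E = (dQ_d/dp)·(p/Q_d) = -34.56 × 3.6/355.792 ≈ -0.35.
|E| < 1, so demand is inelastic at this price.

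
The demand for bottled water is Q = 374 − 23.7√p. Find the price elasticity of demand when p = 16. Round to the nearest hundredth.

-0.17

At p = 16, Q = 279.2.
dQ/dp = −23.7/(2√p) = −23.7/(2·4).
Point elasticity E = (dQ/dp)·(p/Q) = -2.9625 × 16/279.2 ≈ -0.17.
|E| < 1, so demand is inelastic at this price.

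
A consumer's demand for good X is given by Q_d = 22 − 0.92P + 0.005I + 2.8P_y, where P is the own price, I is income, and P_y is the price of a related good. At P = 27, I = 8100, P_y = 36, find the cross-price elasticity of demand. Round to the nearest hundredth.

0.73

First evaluate Q_d: 22 − 0.92(27) + 0.005(8100) + 2.8(36) = 22 − 24.84 + 40.5 + 100.8 = 138.46.
∂Q_d/∂P_y = +2.8, so E_xy = 2.8·(36/138.46) ≈ 0.73.
E_xy > 0: the goods are substitutes.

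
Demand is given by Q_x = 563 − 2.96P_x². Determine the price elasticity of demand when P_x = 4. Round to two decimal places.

-0.18

At P_x = 4, Q_x = 515.64.
dQ_x/dP_x = −2·2.96·P_x = −23.68.
Point elasticity E = (dQ_x/dP_x)·(P_x/Q_x) = -23.68 × 4/515.64 ≈ -0.18.
|E| < 1, so demand is inelastic at this price.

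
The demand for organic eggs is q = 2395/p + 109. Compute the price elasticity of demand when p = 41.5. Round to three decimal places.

At p = 41.5, q = 166.7108.
dq/dp = −2395/p² = −1.3906.
Point elasticity E = (dq/dp)·(p/q) = -1.3906 × 41.5/166.7108 ≈ -0.346.
|E| < 1, so demand is inelastic at this price.

-0.346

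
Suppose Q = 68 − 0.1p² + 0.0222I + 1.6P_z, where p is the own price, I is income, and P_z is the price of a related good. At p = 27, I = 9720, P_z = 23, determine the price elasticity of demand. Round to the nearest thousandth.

-0.589

Substituting, Q = 68 − 0.1(27)² + 0.0222(9720) + 1.6(23) = 68 − 72.9 + 215.784 + 36.8 = 247.684.
∂Q/∂p = −2·0.1·p = -5.4, so E_p = -5.4·(27/247.684) ≈ -0.589.
|E_p| < 1: demand is inelastic.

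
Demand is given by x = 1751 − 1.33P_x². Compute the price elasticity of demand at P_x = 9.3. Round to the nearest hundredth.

-0.14

At P_x = 9.3, x = 1635.9683.
dx/dP_x = −2·1.33·P_x = −24.738.
Point elasticity E = (dx/dP_x)·(P_x/x) = -24.738 × 9.3/1635.9683 ≈ -0.14.
|E| < 1, so demand is inelastic at this price.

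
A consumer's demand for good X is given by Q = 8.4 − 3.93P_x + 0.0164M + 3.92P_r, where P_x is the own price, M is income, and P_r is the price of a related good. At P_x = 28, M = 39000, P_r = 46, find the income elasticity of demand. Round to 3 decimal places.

Substituting, Q = 8.4 − 3.93(28) + 0.0164(39000) + 3.92(46) = 8.4 − 110.04 + 639.6 + 180.32 = 718.28.
∂Q/∂M = +0.0164, so E_I = 0.0164·(39000/718.28) ≈ 0.890.
E_I ∈ (0,1): normal good (necessity).

0.890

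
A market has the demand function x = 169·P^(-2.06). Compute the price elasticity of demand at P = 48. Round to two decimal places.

For a Cobb–Douglas (constant-elasticity) form x = A·P^α·…, the elasticity with respect to P equals the exponent α at every point.
Here the exponent on P is -2.06, so the price elasticity of demand is -2.06.

-2.06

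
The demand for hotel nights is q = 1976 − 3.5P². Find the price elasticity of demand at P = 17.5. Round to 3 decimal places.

-2.371

At P = 17.5, q = 904.125.
dq/dP = −2·3.5·P = −122.5.
Point elasticity E = (dq/dP)·(P/q) = -122.5 × 17.5/904.125 ≈ -2.371.
|E| > 1, so demand is elastic at this price.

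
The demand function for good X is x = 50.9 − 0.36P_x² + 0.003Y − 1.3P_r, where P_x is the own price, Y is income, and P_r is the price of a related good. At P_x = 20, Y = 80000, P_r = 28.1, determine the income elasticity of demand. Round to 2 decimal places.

2.17

First evaluate x: 50.9 − 0.36(20)² + 0.003(80000) − 1.3(28.1) = 50.9 − 144 + 240 − 36.53 = 110.37.
∂x/∂Y = +0.003, so E_I = 0.003·(80000/110.37) ≈ 2.17.
E_I > 1: normal good (luxury).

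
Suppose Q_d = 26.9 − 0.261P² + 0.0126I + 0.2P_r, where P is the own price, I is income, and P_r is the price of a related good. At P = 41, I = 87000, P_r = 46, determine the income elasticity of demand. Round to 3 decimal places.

At the given point, Q_d = 26.9 − 0.261(41)² + 0.0126(87000) + 0.2(46) = 26.9 − 438.741 + 1096.2 + 9.2 = 693.559.
∂Q_d/∂I = +0.0126, so E_I = 0.0126·(87000/693.559) ≈ 1.581.
E_I > 1: normal good (luxury).

1.581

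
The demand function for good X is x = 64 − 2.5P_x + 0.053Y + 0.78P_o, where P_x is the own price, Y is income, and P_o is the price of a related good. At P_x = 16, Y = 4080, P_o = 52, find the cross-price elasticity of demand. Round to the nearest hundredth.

Substituting, x = 64 − 2.5(16) + 0.053(4080) + 0.78(52) = 64 − 40 + 216.24 + 40.56 = 280.8.
∂x/∂P_o = +0.78, so E_xy = 0.78·(52/280.8) ≈ 0.14.
E_xy > 0: the goods are substitutes.

0.14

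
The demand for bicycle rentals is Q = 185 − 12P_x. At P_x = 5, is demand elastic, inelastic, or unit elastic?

inelastic

At P_x = 5, Q = 125.
dQ/dP_x = −12.
Point elasticity E = (dQ/dP_x)·(P_x/Q) = -12 × 5/125 ≈ -0.480.
|E| ≈ 0.480 < 1, so demand is inelastic.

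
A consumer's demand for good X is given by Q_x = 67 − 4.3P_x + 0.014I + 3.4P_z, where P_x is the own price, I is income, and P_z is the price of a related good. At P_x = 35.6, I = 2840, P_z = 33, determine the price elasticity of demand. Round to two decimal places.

-2.32

Evaluating quantity at (P_x, I, P_z) gives Q_x = 67 − 4.3(35.6) + 0.014(2840) + 3.4(33) = 67 − 153.08 + 39.76 + 112.2 = 65.88.
∂Q_x/∂P_x = −4.3, so E_p = (−4.3)·(35.6/65.88) ≈ -2.32.
|E_p| > 1: demand is elastic.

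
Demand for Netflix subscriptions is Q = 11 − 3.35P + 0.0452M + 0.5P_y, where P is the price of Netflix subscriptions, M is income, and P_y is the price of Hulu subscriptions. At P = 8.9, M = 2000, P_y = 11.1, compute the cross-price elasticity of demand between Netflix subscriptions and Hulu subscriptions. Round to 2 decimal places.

First evaluate Q: 11 − 3.35(8.9) + 0.0452(2000) + 0.5(11.1) = 11 − 29.815 + 90.4 + 5.55 = 77.135.
∂Q/∂P_y = +0.5, so E_xy = 0.5·(11.1/77.135) ≈ 0.07.
E_xy > 0: the goods are substitutes.

0.07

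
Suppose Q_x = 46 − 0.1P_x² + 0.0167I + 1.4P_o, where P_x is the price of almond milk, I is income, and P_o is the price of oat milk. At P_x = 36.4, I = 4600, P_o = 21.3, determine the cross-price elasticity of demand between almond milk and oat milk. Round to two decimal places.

1.48

Q_x = 46 − 0.1(36.4)² + 0.0167(4600) + 1.4(21.3) = 46 − 132.496 + 76.82 + 29.82 = 20.144.
∂Q_x/∂P_o = +1.4, so E_xy = 1.4·(21.3/20.144) ≈ 1.48.
E_xy > 0: the goods are substitutes.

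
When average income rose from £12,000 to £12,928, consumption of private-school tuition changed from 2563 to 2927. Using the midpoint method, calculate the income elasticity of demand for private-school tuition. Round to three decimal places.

%ΔQ = (2927 − 2563)/[(2563+2927)/2] = 364/2745 ≈ 0.1326.
%ΔM = (12,928 − 12,000)/[(12,000+12,928)/2] = 928/12464 ≈ 0.0745.
E_I = %ΔQ/%ΔM ≈ 1.781.
E_I > 1: normal good (luxury).

1.781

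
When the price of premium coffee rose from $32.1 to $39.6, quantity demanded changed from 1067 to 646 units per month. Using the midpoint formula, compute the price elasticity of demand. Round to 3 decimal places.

%Δq = (646 − 1067)/[(1067 + 646)/2] = -421/856.5 ≈ -0.4915.
%Δp = (39.6 − 32.1)/[(32.1 + 39.6)/2] = 7.5/35.85 ≈ 0.2092.
Arc elasticity E = %Δq/%Δp ≈ -0.4915/0.2092 ≈ -2.350.
|E| > 1: demand is elastic over this range.

-2.350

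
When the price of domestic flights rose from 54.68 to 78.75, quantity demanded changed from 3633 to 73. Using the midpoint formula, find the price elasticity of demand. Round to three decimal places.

%ΔQ = (73 − 3633)/[(3633 + 73)/2] = -3560/1853 ≈ -1.9212.
%ΔP = (78.75 − 54.68)/[(54.68 + 78.75)/2] = 24.07/66.715 ≈ 0.3608.
Arc elasticity E = %ΔQ/%ΔP ≈ -1.9212/0.3608 ≈ -5.325.
|E| > 1: demand is elastic over this range.

-5.325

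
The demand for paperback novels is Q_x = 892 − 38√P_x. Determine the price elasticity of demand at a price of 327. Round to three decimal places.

-1.677

At P_x = 327, Q_x = 204.8406.
dQ_x/dP_x = −38/(2√P_x) = −38/(2·18.0831).
Point elasticity E = (dQ_x/dP_x)·(P_x/Q_x) = -1.0507 × 327/204.8406 ≈ -1.677.
|E| > 1, so demand is elastic at this price.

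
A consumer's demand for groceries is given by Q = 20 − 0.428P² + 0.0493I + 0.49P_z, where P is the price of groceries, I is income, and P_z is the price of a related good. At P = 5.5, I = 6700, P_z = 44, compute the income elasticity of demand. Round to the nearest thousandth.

0.920

First evaluate Q: 20 − 0.428(5.5)² + 0.0493(6700) + 0.49(44) = 20 − 12.947 + 330.31 + 21.56 = 358.923.
∂Q/∂I = +0.0493, so E_I = 0.0493·(6700/358.923) ≈ 0.920.
E_I ∈ (0,1): normal good (necessity).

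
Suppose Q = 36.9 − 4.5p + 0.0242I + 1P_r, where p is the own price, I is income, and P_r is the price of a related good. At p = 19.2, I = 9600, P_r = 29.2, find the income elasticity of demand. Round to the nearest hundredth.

1.10

Evaluating quantity at (p, I, P_r) gives Q = 36.9 − 4.5(19.2) + 0.0242(9600) + 1(29.2) = 36.9 − 86.4 + 232.32 + 29.2 = 212.02.
∂Q/∂I = +0.0242, so E_I = 0.0242·(9600/212.02) ≈ 1.10.
E_I > 1: normal good (luxury).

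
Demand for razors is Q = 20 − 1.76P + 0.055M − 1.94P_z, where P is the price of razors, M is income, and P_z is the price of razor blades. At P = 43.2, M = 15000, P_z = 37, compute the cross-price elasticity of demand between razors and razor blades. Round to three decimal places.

Q = 20 − 1.76(43.2) + 0.055(15000) − 1.94(37) = 20 − 76.032 + 825 − 71.78 = 697.188.
∂Q/∂P_z = −1.94, so E_xy = -1.94·(37/697.188) ≈ -0.103.
E_xy < 0: the goods are complements.

-0.103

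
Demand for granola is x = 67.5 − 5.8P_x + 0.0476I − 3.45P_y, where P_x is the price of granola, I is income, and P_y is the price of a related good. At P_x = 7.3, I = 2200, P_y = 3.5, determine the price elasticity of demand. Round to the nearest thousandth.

Evaluating quantity at (P_x, I, P_y) gives x = 67.5 − 5.8(7.3) + 0.0476(2200) − 3.45(3.5) = 67.5 − 42.34 + 104.72 − 12.075 = 117.805.
∂x/∂P_x = −5.8, so E_p = (−5.8)·(7.3/117.805) ≈ -0.359.
|E_p| < 1: demand is inelastic.

-0.359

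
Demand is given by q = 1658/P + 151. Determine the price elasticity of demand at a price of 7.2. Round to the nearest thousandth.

-0.604

At P = 7.2, q = 381.2778.
dq/dP = −1658/P² = −31.983.
Point elasticity E = (dq/dP)·(P/q) = -31.983 × 7.2/381.2778 ≈ -0.604.
|E| < 1, so demand is inelastic at this price.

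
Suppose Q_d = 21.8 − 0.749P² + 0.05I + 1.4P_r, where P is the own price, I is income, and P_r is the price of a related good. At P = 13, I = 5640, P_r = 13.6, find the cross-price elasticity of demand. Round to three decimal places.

0.097

Substituting, Q_d = 21.8 − 0.749(13)² + 0.05(5640) + 1.4(13.6) = 21.8 − 126.581 + 282 + 19.04 = 196.259.
∂Q_d/∂P_r = +1.4, so E_xy = 1.4·(13.6/196.259) ≈ 0.097.
E_xy > 0: the goods are substitutes.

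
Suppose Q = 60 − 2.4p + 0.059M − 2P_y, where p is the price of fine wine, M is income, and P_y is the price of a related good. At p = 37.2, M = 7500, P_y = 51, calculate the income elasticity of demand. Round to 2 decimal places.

Evaluating quantity at (p, M, P_y) gives Q = 60 − 2.4(37.2) + 0.059(7500) − 2(51) = 60 − 89.28 + 442.5 − 102 = 311.22.
∂Q/∂M = +0.059, so E_I = 0.059·(7500/311.22) ≈ 1.42.
E_I > 1: normal good (luxury).

1.42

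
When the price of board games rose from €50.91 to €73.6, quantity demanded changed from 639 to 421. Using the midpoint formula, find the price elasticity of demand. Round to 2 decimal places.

-1.13

%ΔQ = (421 − 639)/[(639 + 421)/2] = -218/530 ≈ -0.4113.
%ΔP = (73.6 − 50.91)/[(50.91 + 73.6)/2] = 22.69/62.255 ≈ 0.3645.
Arc elasticity E = %ΔQ/%ΔP ≈ -0.4113/0.3645 ≈ -1.13.
|E| > 1: demand is elastic over this range.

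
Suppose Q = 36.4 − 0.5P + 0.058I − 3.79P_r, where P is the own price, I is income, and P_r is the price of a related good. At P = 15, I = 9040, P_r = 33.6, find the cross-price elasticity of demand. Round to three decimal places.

-0.299

At the given point, Q = 36.4 − 0.5(15) + 0.058(9040) − 3.79(33.6) = 36.4 − 7.5 + 524.32 − 127.344 = 425.876.
∂Q/∂P_r = −3.79, so E_xy = -3.79·(33.6/425.876) ≈ -0.299.
E_xy < 0: the goods are complements.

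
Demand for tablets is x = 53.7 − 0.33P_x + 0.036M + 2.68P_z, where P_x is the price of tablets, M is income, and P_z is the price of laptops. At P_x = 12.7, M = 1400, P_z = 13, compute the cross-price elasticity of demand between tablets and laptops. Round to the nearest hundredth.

0.26

First evaluate x: 53.7 − 0.33(12.7) + 0.036(1400) + 2.68(13) = 53.7 − 4.191 + 50.4 + 34.84 = 134.749.
∂x/∂P_z = +2.68, so E_xy = 2.68·(13/134.749) ≈ 0.26.
E_xy > 0: the goods are substitutes.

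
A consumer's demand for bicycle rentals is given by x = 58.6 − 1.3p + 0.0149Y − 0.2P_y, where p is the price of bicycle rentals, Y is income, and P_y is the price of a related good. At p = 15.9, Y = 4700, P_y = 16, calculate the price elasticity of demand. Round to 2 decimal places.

Evaluating quantity at (p, Y, P_y) gives x = 58.6 − 1.3(15.9) + 0.0149(4700) − 0.2(16) = 58.6 − 20.67 + 70.03 − 3.2 = 104.76.
∂x/∂p = −1.3, so E_p = (−1.3)·(15.9/104.76) ≈ -0.20.
|E_p| < 1: demand is inelastic.

-0.20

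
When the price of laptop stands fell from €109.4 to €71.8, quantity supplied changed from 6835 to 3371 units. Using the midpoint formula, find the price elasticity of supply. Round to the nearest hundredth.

1.64

%ΔQ = (3371 − 6835)/[(6835 + 3371)/2] = -3464/5103 ≈ -0.6788.
%ΔP = (71.8 − 109.4)/[(109.4 + 71.8)/2] = -37.6/90.6 ≈ -0.4150.
Arc elasticity E = %ΔQ/%ΔP ≈ -0.6788/-0.4150 ≈ 1.64.
|E| > 1: supply is elastic over this range.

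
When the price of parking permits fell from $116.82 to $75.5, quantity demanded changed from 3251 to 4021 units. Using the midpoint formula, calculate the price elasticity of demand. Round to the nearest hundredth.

%Δq = (4021 − 3251)/[(3251 + 4021)/2] = 770/3636 ≈ 0.2118.
%Δp = (75.5 − 116.82)/[(116.82 + 75.5)/2] = -41.32/96.16 ≈ -0.4297.
Arc elasticity E = %Δq/%Δp ≈ 0.2118/-0.4297 ≈ -0.49.
|E| < 1: demand is inelastic over this range.

-0.49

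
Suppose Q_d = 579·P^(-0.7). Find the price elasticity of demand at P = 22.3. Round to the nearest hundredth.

-0.70

For a Cobb–Douglas (constant-elasticity) form Q_d = A·P^α·…, the elasticity with respect to P equals the exponent α at every point.
Here the exponent on P is -0.7, so the price elasticity of demand is -0.70.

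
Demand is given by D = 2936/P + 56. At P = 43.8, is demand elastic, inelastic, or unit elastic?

inelastic

At P = 43.8, D = 123.032.
dD/dP = −2936/P² = −1.5304.
Point elasticity E = (dD/dP)·(P/D) = -1.5304 × 43.8/123.032 ≈ -0.545.
|E| ≈ 0.545 < 1, so demand is inelastic.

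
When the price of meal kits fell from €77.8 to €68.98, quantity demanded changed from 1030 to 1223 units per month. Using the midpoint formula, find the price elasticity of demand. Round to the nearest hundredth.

-1.43

%ΔQ = (1223 − 1030)/[(1030 + 1223)/2] = 193/1126.5 ≈ 0.1713.
%Δp = (68.98 − 77.8)/[(77.8 + 68.98)/2] = -8.82/73.39 ≈ -0.1202.
Arc elasticity E = %ΔQ/%Δp ≈ 0.1713/-0.1202 ≈ -1.43.
|E| > 1: demand is elastic over this range.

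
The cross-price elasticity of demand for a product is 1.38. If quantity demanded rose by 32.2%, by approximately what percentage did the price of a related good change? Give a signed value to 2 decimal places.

%ΔQ ≈ E × %ΔP_y ⇒ %ΔP_y = %ΔQ / E = (32.2%)/(1.38) ≈ 23.33%.

23.33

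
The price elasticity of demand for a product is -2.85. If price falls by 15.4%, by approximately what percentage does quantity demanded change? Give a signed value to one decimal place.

%ΔQ ≈ E × %ΔP = (-2.85) × (-15.4%) ≈ 43.9%.

43.9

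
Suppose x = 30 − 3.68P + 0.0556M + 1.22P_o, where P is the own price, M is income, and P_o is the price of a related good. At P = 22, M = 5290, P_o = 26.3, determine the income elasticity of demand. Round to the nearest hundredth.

1.07

Substituting, x = 30 − 3.68(22) + 0.0556(5290) + 1.22(26.3) = 30 − 80.96 + 294.124 + 32.086 = 275.25.
∂x/∂M = +0.0556, so E_I = 0.0556·(5290/275.25) ≈ 1.07.
E_I > 1: normal good (luxury).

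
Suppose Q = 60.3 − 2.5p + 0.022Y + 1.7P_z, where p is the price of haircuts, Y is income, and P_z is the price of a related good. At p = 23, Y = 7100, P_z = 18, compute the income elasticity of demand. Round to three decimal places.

0.824

Substituting, Q = 60.3 − 2.5(23) + 0.022(7100) + 1.7(18) = 60.3 − 57.5 + 156.2 + 30.6 = 189.6.
∂Q/∂Y = +0.022, so E_I = 0.022·(7100/189.6) ≈ 0.824.
E_I ∈ (0,1): normal good (necessity).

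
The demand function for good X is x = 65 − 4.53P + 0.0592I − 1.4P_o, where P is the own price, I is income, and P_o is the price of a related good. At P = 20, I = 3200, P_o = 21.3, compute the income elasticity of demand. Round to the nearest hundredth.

1.41

First evaluate x: 65 − 4.53(20) + 0.0592(3200) − 1.4(21.3) = 65 − 90.6 + 189.44 − 29.82 = 134.02.
∂x/∂I = +0.0592, so E_I = 0.0592·(3200/134.02) ≈ 1.41.
E_I > 1: normal good (luxury).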